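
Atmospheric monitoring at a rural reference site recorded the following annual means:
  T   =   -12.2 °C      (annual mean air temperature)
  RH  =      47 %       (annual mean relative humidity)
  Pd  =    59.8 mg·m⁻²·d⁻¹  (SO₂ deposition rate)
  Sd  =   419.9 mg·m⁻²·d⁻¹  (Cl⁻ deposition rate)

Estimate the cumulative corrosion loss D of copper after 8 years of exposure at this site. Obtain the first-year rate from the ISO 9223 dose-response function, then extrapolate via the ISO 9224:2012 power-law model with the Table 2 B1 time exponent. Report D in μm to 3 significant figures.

D(8) = 0.686 μm

copper: T≤10 °C ⇒ hinge +0.126·(-12.2−10) = -2.7972
  sulphur-dioxide contribution → 0.01499 μm/a
  chloride contribution → 0.1564 μm/a
  total first-year rate 0.1714 μm/a
Long-term exponent b (ISO 9224 Table 2, B1) = 0.667
  D(8) = 0.1714 × 8^0.667 = 0.1714 × 4.003 = 0.6859 μm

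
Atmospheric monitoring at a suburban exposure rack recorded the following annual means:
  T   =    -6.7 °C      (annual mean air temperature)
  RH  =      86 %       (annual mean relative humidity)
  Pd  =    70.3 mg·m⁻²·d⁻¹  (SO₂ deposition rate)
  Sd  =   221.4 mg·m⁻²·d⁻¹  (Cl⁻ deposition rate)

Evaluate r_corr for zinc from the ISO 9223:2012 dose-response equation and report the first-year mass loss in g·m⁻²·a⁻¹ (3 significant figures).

r_corr = 19.6 g·m⁻²·a⁻¹

zinc: temperature factor f = +0.038·(-16.7) = -0.6346
  sulphur-dioxide contribution → 2.321 μm/a
  chloride contribution → 0.4278 μm/a
  total first-year rate 2.749 μm/a
Convert to mass loss: 2.749 μm/a × 7.14 g/cm³ = 19.63 g·m⁻²·a⁻¹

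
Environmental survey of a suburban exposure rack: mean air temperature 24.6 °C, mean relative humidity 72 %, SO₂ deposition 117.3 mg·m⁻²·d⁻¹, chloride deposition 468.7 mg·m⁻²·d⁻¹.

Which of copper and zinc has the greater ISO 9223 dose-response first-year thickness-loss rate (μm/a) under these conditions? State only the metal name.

zinc

copper: f(T) = -0.080·(T−10) [T>10 °C] = -1.1680
  Pd branch = 0.0053·Pd^0.26·e^(0.059·RH+f) = 0.398 μm/a
  Cl⁻ term: 0.01025·468.7^0.27·exp(0.036·72+0.049·24.6) = 2.405
  sum: 0.398 + 2.405 → r_corr = 2.803 μm/a
zinc: temperature factor f = -0.071·(14.6) = -1.0366
  Pd branch = 0.0129·Pd^0.44·e^(0.046·RH+f) = 1.022 μm/a
  Cl⁻ term: 0.0175·468.7^0.57·exp(0.008·72+0.085·24.6) = 8.389
  r_corr = 1.022 + 8.389 = 9.411 μm/a
Ordering by μm/a: zinc (9.41) > copper (2.8)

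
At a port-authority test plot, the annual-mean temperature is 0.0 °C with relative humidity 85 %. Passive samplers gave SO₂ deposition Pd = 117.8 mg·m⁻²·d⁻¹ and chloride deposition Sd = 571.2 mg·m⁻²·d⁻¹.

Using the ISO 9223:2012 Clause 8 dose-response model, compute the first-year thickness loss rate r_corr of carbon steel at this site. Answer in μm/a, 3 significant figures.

carbon steel: temperature factor f = +0.150·(-10.0) = -1.5000
  SO₂ term: 1.77·117.8^0.52·exp(0.02·85-1.5000) = 25.81
  Sd branch = 0.102·Sd^0.62·e^(0.033·RH+0.04·T) = 86.3 μm/a
  sum: 25.81 + 86.3 → r_corr = 112.1 μm/a

r_corr = 112 μm/a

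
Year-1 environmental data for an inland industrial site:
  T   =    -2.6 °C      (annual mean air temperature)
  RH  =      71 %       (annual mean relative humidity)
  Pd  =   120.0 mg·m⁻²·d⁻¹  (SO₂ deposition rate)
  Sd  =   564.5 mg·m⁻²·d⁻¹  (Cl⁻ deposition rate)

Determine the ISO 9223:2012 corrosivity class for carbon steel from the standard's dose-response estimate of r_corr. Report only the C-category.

carbon steel: temperature factor f = +0.150·(-12.6) = -1.8900
  sulphur-dioxide contribution → 13.34 μm/a
  chloride contribution → 48.64 μm/a
  ⇒ r_corr(carbon steel) = 61.98 μm/a
62 μm/a falls in (50, 80] for carbon steel → category C4

C4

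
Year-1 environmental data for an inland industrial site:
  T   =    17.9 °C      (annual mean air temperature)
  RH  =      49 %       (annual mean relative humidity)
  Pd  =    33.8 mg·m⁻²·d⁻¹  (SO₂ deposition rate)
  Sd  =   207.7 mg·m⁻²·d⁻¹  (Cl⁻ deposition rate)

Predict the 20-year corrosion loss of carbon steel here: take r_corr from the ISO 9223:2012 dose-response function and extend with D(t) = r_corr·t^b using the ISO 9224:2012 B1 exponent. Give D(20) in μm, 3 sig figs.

D(20) = 230 μm

carbon steel: T>10 °C ⇒ hinge -0.054·(17.9−10) = -0.4266
  SO₂ term: 1.77·33.8^0.52·exp(0.02·49-0.4266) = 19.2
  Sd branch = 0.102·Sd^0.62·e^(0.033·RH+0.04·T) = 28.75 μm/a
  r_corr = 19.2 + 28.75 = 47.95 μm/a
Long-term exponent b (ISO 9224 Table 2, B1) = 0.523
  D(20) = 47.95 × 20^0.523 = 47.95 × 4.791 = 229.7 μm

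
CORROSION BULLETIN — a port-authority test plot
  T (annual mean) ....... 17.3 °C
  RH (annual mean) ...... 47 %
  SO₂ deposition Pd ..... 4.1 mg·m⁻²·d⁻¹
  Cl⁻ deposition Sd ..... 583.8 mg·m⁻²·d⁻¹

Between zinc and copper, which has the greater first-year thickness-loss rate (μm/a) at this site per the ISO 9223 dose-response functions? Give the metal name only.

zinc

zinc: T>10 °C ⇒ hinge -0.071·(17.3−10) = -0.5183
  Pd branch = 0.0129·Pd^0.44·e^(0.046·RH+f) = 0.1242 μm/a
  Cl⁻ term: 0.0175·583.8^0.57·exp(0.008·47+0.085·17.3) = 4.185
  r_corr = 0.1242 + 4.185 = 4.31 μm/a
copper: temperature factor f = -0.080·(7.3) = -0.5840
  SO₂ term: 0.0053·4.1^0.26·exp(0.059·47-0.5840) = 0.06828
  Cl⁻ term: 0.01025·583.8^0.27·exp(0.036·47+0.049·17.3) = 0.7254
  r_corr = 0.06828 + 0.7254 = 0.7937 μm/a
Ordering by μm/a: zinc (4.31) > copper (0.794)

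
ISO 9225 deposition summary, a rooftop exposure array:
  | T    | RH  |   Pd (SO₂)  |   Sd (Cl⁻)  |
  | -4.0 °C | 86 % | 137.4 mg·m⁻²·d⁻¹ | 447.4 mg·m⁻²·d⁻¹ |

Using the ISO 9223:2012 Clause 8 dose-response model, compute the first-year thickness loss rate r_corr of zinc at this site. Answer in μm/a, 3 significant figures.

zinc: T≤10 °C ⇒ hinge +0.038·(-4.0−10) = -0.5320
  SO₂ term: 0.0129·137.4^0.44·exp(0.046·86-0.5320) = 3.454
  Sd branch = 0.0175·Sd^0.57·e^(0.008·RH+0.085·T) = 0.8037 μm/a
  sum: 3.454 + 0.8037 → r_corr = 4.258 μm/a

r_corr = 4.26 μm/a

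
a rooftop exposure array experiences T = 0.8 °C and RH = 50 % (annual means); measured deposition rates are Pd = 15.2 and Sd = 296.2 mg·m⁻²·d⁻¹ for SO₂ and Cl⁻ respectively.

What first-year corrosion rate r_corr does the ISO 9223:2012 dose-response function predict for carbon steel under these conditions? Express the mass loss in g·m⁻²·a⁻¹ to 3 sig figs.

carbon steel: T≤10 °C ⇒ hinge +0.150·(0.8−10) = -1.3800
  SO₂ term: 1.77·15.2^0.52·exp(0.02·50-1.3800) = 4.983
  Cl⁻ term: 0.102·296.2^0.62·exp(0.033·50+0.04·0.8) = 18.68
  sum: 4.983 + 18.68 → r_corr = 23.67 μm/a
Convert to mass loss: 23.67 μm/a × 7.85 g/cm³ = 185.8 g·m⁻²·a⁻¹

r_corr = 186 g·m⁻²·a⁻¹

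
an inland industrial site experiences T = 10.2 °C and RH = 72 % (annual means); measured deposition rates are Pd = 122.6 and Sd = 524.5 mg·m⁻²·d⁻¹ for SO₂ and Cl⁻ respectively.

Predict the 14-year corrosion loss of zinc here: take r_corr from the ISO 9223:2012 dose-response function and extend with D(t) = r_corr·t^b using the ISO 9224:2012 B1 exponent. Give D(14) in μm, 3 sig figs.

zinc: T>10 °C ⇒ hinge -0.071·(10.2−10) = -0.0142
  sulphur-dioxide contribution → 2.896 μm/a
  chloride contribution → 2.63 μm/a
  total first-year rate 5.526 μm/a
ISO 9224: D(t) = r_corr · t^b with b = 0.813 (zinc, B1)
  D(14) = 5.526 × 14^0.813 = 5.526 × 8.547 = 47.23 μm

D(14) = 47.2 μm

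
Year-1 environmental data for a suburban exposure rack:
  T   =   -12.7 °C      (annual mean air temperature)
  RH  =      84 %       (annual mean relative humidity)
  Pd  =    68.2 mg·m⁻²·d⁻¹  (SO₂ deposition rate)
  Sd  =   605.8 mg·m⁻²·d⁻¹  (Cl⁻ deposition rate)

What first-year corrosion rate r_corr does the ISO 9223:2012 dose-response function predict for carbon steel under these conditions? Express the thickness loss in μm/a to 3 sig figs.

carbon steel: T≤10 °C ⇒ hinge +0.150·(-12.7−10) = -3.4050
  sulphur-dioxide contribution → 2.834 μm/a
  chloride contribution → 52.11 μm/a
  ⇒ r_corr(carbon steel) = 54.94 μm/a

r_corr = 54.9 μm/a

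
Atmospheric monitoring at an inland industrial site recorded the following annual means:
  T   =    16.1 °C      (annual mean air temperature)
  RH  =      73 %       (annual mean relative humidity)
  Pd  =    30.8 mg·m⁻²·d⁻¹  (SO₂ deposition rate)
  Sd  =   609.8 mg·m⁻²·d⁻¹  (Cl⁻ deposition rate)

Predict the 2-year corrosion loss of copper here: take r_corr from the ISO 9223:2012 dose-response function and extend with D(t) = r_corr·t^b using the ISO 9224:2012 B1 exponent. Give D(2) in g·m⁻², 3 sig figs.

D(2) = 33.5 g·m⁻²

copper: f(T) = -0.080·(T−10) [T>10 °C] = -0.4880
  Pd branch = 0.0053·Pd^0.26·e^(0.059·RH+f) = 0.5887 μm/a
  Sd branch = 0.01025·Sd^0.27·e^(0.036·RH+0.049·T) = 1.765 μm/a
  r_corr = 0.5887 + 1.765 = 2.353 μm/a
Long-term exponent b (ISO 9224 Table 2, B1) = 0.667
  D(2) = 2.353 × 2^0.667 = 2.353 × 1.588 = 3.737 μm
  Mass loss = 3.737 μm × 8.96 g/cm³ = 33.48 g·m⁻²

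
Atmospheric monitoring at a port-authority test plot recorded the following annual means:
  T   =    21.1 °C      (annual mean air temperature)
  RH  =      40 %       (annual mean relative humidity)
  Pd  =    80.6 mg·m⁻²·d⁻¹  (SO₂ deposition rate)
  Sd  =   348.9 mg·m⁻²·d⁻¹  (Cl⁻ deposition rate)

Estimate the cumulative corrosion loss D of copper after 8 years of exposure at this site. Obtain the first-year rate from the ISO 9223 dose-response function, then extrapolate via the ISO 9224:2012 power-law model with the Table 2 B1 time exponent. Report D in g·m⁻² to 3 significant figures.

copper: T>10 °C ⇒ hinge -0.080·(21.1−10) = -0.8880
  Pd branch = 0.0053·Pd^0.26·e^(0.059·RH+f) = 0.07231 μm/a
  Cl⁻ term: 0.01025·348.9^0.27·exp(0.036·40+0.049·21.1) = 0.5911
  r_corr = 0.07231 + 0.5911 = 0.6634 μm/a
ISO 9224: D(t) = r_corr · t^b with b = 0.667 (copper, B1)
  D(8) = 0.6634 × 8^0.667 = 0.6634 × 4.003 = 2.655 μm
  Mass loss = 2.655 μm × 8.96 g/cm³ = 23.79 g·m⁻²

D(8) = 23.8 g·m⁻²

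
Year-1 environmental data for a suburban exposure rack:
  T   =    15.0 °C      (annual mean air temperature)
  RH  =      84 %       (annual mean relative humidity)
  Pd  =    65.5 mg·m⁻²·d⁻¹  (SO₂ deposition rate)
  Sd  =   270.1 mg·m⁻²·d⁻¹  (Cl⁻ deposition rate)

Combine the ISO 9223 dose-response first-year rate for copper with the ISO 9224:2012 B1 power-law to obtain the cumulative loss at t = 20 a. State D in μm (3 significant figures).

D(20) = 25.7 μm

copper: f(T) = -0.080·(T−10) [T>10 °C] = -0.4000
  sulphur-dioxide contribution → 1.497 μm/a
  chloride contribution → 1.994 μm/a
  total first-year rate 3.491 μm/a
ISO 9224: D(t) = r_corr · t^b with b = 0.667 (copper, B1)
  D(20) = 3.491 × 20^0.667 = 3.491 × 7.375 = 25.75 μm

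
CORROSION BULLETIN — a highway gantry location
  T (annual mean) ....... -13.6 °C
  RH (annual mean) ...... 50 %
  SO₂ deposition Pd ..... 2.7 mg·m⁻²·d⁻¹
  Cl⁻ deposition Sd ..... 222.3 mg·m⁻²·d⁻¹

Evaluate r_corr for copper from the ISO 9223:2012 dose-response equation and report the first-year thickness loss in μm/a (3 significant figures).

copper: temperature factor f = +0.126·(-23.6) = -2.9736
  sulphur-dioxide contribution → 0.006702 μm/a
  chloride contribution → 0.137 μm/a
  total first-year rate 0.1437 μm/a

r_corr = 0.144 μm/a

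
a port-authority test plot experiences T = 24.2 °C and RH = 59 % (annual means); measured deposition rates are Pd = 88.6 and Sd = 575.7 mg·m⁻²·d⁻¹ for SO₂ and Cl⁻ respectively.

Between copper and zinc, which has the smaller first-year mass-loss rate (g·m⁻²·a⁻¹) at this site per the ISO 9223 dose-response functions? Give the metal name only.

copper: temperature factor f = -0.080·(14.2) = -1.1360
  SO₂ term: 0.0053·88.6^0.26·exp(0.059·59-1.1360) = 0.1774
  Cl⁻ term: 0.01025·575.7^0.27·exp(0.036·59+0.049·24.2) = 1.561
  sum: 0.1774 + 1.561 → r_corr = 1.738 μm/a
  mass loss = 1.738 μm/a × 8.96 g/cm³ = 15.58 g·m⁻²·a⁻¹
zinc: f(T) = -0.071·(T−10) [T>10 °C] = -1.0082
  Pd branch = 0.0129·Pd^0.44·e^(0.046·RH+f) = 0.5108 μm/a
  Sd branch = 0.0175·Sd^0.57·e^(0.008·RH+0.085·T) = 8.216 μm/a
  sum: 0.5108 + 8.216 → r_corr = 8.727 μm/a
  mass loss = 8.727 μm/a × 7.14 g/cm³ = 62.31 g·m⁻²·a⁻¹
Ordering by g·m⁻²·a⁻¹: zinc (62.3) > copper (15.6)

copper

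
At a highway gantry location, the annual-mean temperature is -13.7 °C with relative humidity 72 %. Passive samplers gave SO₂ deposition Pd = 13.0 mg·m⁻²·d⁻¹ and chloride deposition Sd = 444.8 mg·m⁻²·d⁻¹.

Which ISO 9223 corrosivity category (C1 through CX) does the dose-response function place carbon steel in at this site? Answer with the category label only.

C3

carbon steel: T≤10 °C ⇒ hinge +0.150·(-13.7−10) = -3.5550
  sulphur-dioxide contribution → 0.8104 μm/a
  chloride contribution → 27.82 μm/a
  total first-year rate 28.63 μm/a
Category bounds: 25…50 μm/a bracket r_corr ⇒ C3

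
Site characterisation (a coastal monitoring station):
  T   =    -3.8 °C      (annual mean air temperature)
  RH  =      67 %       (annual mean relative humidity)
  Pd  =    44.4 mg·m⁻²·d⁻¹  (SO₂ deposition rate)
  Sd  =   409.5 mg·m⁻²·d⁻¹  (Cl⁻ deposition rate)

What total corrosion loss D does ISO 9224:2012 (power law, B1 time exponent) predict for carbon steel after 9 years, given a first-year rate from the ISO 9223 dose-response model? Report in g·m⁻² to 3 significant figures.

D(9) = 977 g·m⁻²

carbon steel: temperature factor f = +0.150·(-13.8) = -2.0700
  Pd branch = 1.77·Pd^0.52·e^(0.02·RH+f) = 6.132 μm/a
  Cl⁻ term: 0.102·409.5^0.62·exp(0.033·67+0.04·-3.8) = 33.3
  sum: 6.132 + 33.3 → r_corr = 39.43 μm/a
ISO 9224: D(t) = r_corr · t^b with b = 0.523 (carbon steel, B1)
  D(9) = 39.43 × 9^0.523 = 39.43 × 3.156 = 124.4 μm
  Mass loss = 124.4 μm × 7.85 g/cm³ = 976.7 g·m⁻²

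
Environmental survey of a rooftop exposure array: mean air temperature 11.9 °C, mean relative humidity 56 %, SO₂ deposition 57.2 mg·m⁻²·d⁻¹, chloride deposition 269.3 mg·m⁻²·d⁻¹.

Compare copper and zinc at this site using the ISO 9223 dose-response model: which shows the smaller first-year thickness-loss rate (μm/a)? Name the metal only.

copper: f(T) = -0.080·(T−10) [T>10 °C] = -0.1520
  SO₂ term: 0.0053·57.2^0.26·exp(0.059·56-0.1520) = 0.3549
  Cl⁻ term: 0.01025·269.3^0.27·exp(0.036·56+0.049·11.9) = 0.6247
  r_corr = 0.3549 + 0.6247 = 0.9796 μm/a
zinc: temperature factor f = -0.071·(1.9) = -0.1349
  Pd branch = 0.0129·Pd^0.44·e^(0.046·RH+f) = 0.879 μm/a
  Sd branch = 0.0175·Sd^0.57·e^(0.008·RH+0.085·T) = 1.829 μm/a
  r_corr = 0.879 + 1.829 = 2.708 μm/a
Ordering by μm/a: zinc (2.71) > copper (0.98)

copper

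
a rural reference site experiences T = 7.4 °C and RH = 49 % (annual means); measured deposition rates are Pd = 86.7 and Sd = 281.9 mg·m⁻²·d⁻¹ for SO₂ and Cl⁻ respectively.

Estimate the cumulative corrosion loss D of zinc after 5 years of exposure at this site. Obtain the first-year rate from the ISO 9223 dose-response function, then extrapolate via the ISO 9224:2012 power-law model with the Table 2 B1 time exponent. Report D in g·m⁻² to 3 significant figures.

zinc: f(T) = +0.038·(T−10) [T≤10 °C] = -0.0988
  sulphur-dioxide contribution → 0.7931 μm/a
  chloride contribution → 1.211 μm/a
  ⇒ r_corr(zinc) = 2.004 μm/a
ISO 9224: D(t) = r_corr · t^b with b = 0.813 (zinc, B1)
  D(5) = 2.004 × 5^0.813 = 2.004 × 3.701 = 7.415 μm
  Mass loss = 7.415 μm × 7.14 g/cm³ = 52.94 g·m⁻²

D(5) = 52.9 g·m⁻²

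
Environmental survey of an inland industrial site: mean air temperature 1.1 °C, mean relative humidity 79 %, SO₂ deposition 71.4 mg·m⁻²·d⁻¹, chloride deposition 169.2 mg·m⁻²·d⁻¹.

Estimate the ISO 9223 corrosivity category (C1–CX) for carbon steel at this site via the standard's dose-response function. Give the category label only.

C4

carbon steel: f(T) = +0.150·(T−10) [T≤10 °C] = -1.3350
  sulphur-dioxide contribution → 20.81 μm/a
  chloride contribution → 34.8 μm/a
  ⇒ r_corr(carbon steel) = 55.61 μm/a
ISO 9223 Table 2 (carbon steel): 50 < 55.6 ≤ 80 μm/a ⇒ C4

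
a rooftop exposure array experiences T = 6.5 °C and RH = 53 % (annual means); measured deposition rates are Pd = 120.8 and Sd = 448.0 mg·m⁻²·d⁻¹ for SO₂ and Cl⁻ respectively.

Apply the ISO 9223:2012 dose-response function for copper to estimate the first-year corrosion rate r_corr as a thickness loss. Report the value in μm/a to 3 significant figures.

copper: f(T) = +0.126·(T−10) [T≤10 °C] = -0.4410
  SO₂ term: 0.0053·120.8^0.26·exp(0.059·53-0.4410) = 0.2705
  Cl⁻ term: 0.01025·448.0^0.27·exp(0.036·53+0.049·6.5) = 0.4938
  sum: 0.2705 + 0.4938 → r_corr = 0.7642 μm/a

r_corr = 0.764 μm/a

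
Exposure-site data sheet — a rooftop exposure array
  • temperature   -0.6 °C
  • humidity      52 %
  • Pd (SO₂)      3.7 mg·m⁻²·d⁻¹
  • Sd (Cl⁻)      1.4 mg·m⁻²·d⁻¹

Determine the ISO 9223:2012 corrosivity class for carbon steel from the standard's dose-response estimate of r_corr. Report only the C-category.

carbon steel: temperature factor f = +0.150·(-10.6) = -1.5900
  Pd branch = 1.77·Pd^0.52·e^(0.02·RH+f) = 2.016 μm/a
  Sd branch = 0.102·Sd^0.62·e^(0.033·RH+0.04·T) = 0.6824 μm/a
  sum: 2.016 + 0.6824 → r_corr = 2.699 μm/a
2.7 μm/a falls in (1.3, 25] for carbon steel → category C2

C2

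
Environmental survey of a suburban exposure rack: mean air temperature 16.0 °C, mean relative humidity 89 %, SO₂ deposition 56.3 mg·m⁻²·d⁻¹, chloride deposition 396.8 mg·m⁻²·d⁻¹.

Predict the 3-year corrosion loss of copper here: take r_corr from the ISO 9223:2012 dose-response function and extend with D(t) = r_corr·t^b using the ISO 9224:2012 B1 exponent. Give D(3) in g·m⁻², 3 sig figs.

D(3) = 85.1 g·m⁻²

copper: temperature factor f = -0.080·(6.0) = -0.4800
  Pd branch = 0.0053·Pd^0.26·e^(0.059·RH+f) = 1.784 μm/a
  Sd branch = 0.01025·Sd^0.27·e^(0.036·RH+0.049·T) = 2.782 μm/a
  r_corr = 1.784 + 2.782 = 4.566 μm/a
Long-term exponent b (ISO 9224 Table 2, B1) = 0.667
  D(3) = 4.566 × 3^0.667 = 4.566 × 2.081 = 9.501 μm
  Mass loss = 9.501 μm × 8.96 g/cm³ = 85.13 g·m⁻²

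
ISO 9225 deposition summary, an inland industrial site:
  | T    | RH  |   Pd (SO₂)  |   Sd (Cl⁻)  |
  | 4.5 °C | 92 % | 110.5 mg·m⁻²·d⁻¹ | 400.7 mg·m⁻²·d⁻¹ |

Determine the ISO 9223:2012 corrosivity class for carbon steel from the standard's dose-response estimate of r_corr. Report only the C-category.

C5

carbon steel: f(T) = +0.150·(T−10) [T≤10 °C] = -0.8250
  SO₂ term: 1.77·110.5^0.52·exp(0.02·92-0.8250) = 56.41
  Sd branch = 0.102·Sd^0.62·e^(0.033·RH+0.04·T) = 104.5 μm/a
  r_corr = 56.41 + 104.5 = 160.9 μm/a
161 μm/a falls in (80, 200] for carbon steel → category C5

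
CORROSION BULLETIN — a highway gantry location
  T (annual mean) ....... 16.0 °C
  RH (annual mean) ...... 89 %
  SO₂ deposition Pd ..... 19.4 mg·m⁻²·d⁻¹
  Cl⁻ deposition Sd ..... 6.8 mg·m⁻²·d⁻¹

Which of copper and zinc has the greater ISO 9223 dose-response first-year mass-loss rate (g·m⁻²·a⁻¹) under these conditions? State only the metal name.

copper

copper: T>10 °C ⇒ hinge -0.080·(16.0−10) = -0.4800
  sulphur-dioxide contribution → 1.352 μm/a
  chloride contribution → 0.9278 μm/a
  total first-year rate 2.28 μm/a
  mass loss = 2.28 μm/a × 8.96 g/cm³ = 20.43 g·m⁻²·a⁻¹
zinc: T>10 °C ⇒ hinge -0.071·(16.0−10) = -0.4260
  sulphur-dioxide contribution → 1.863 μm/a
  chloride contribution → 0.4144 μm/a
  total first-year rate 2.277 μm/a
  mass loss = 2.277 μm/a × 7.14 g/cm³ = 16.26 g·m⁻²·a⁻¹
Ordering by g·m⁻²·a⁻¹: copper (20.4) > zinc (16.3)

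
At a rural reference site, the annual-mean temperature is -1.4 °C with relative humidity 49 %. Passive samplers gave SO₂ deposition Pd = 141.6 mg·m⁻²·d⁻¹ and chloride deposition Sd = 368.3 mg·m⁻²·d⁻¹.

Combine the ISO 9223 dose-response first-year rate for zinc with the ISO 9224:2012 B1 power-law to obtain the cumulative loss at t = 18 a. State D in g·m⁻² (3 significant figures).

zinc: f(T) = +0.038·(T−10) [T≤10 °C] = -0.4332
  sulphur-dioxide contribution → 0.7044 μm/a
  chloride contribution → 0.6673 μm/a
  total first-year rate 1.372 μm/a
Long-term exponent b (ISO 9224 Table 2, B1) = 0.813
  D(18) = 1.372 × 18^0.813 = 1.372 × 10.48 = 14.38 μm
  Mass loss = 14.38 μm × 7.14 g/cm³ = 102.7 g·m⁻²

D(18) = 103 g·m⁻²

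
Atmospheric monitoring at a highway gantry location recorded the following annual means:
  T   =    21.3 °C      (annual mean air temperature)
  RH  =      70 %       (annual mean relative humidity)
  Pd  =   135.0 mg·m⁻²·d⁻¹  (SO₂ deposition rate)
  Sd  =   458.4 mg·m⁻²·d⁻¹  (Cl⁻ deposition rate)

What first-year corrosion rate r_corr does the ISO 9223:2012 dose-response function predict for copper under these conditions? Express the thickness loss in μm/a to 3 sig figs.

copper: T>10 °C ⇒ hinge -0.080·(21.3−10) = -0.9040
  Pd branch = 0.0053·Pd^0.26·e^(0.059·RH+f) = 0.4777 μm/a
  Sd branch = 0.01025·Sd^0.27·e^(0.036·RH+0.049·T) = 1.892 μm/a
  sum: 0.4777 + 1.892 → r_corr = 2.37 μm/a

r_corr = 2.37 μm/a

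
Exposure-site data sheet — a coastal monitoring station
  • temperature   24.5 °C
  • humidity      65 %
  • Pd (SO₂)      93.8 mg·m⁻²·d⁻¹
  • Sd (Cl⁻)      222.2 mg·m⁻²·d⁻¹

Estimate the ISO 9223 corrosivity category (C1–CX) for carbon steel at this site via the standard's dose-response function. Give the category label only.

C5

carbon steel: temperature factor f = -0.054·(14.5) = -0.7830
  sulphur-dioxide contribution → 31.48 μm/a
  chloride contribution → 66.18 μm/a
  ⇒ r_corr(carbon steel) = 97.66 μm/a
ISO 9223 Table 2 (carbon steel): 80 < 97.7 ≤ 200 μm/a ⇒ C5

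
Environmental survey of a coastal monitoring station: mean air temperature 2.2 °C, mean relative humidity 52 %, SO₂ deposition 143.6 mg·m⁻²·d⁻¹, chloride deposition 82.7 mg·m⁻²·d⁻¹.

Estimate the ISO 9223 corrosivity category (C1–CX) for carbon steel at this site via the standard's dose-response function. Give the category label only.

carbon steel: temperature factor f = +0.150·(-7.8) = -1.1700
  SO₂ term: 1.77·143.6^0.52·exp(0.02·52-1.1700) = 20.57
  Sd branch = 0.102·Sd^0.62·e^(0.033·RH+0.04·T) = 9.57 μm/a
  sum: 20.57 + 9.57 → r_corr = 30.14 μm/a
ISO 9223 Table 2 (carbon steel): 25 < 30.1 ≤ 50 μm/a ⇒ C3

C3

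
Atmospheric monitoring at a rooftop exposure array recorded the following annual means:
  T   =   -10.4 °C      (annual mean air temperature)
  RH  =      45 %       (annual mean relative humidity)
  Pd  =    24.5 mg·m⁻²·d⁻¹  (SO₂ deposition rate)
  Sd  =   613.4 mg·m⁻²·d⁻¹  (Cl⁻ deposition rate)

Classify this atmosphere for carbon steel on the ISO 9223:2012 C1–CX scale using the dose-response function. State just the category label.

carbon steel: T≤10 °C ⇒ hinge +0.150·(-10.4−10) = -3.0600
  Pd branch = 1.77·Pd^0.52·e^(0.02·RH+f) = 1.077 μm/a
  Cl⁻ term: 0.102·613.4^0.62·exp(0.033·45+0.04·-10.4) = 15.9
  sum: 1.077 + 15.9 → r_corr = 16.97 μm/a
17 μm/a falls in (1.3, 25] for carbon steel → category C2

C2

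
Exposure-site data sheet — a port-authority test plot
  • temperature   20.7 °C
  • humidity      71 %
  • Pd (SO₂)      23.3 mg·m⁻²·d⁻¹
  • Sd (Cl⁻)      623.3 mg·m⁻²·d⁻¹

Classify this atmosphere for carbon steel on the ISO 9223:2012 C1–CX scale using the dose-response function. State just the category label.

C5

carbon steel: f(T) = -0.054·(T−10) [T>10 °C] = -0.5778
  sulphur-dioxide contribution → 21.12 μm/a
  chloride contribution → 131.4 μm/a
  total first-year rate 152.5 μm/a
152 μm/a falls in (80, 200] for carbon steel → category C5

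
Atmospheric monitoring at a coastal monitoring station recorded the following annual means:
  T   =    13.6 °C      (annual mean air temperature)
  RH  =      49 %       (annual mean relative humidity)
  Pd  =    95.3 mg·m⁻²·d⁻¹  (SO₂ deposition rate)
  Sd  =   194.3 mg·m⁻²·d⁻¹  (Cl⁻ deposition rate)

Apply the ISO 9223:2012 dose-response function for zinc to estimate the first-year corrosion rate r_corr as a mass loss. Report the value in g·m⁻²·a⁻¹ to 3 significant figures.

zinc: temperature factor f = -0.071·(3.6) = -0.2556
  Pd branch = 0.0129·Pd^0.44·e^(0.046·RH+f) = 0.7068 μm/a
  Cl⁻ term: 0.0175·194.3^0.57·exp(0.008·49+0.085·13.6) = 1.659
  r_corr = 0.7068 + 1.659 = 2.365 μm/a
Convert to mass loss: 2.365 μm/a × 7.14 g/cm³ = 16.89 g·m⁻²·a⁻¹

r_corr = 16.9 g·m⁻²·a⁻¹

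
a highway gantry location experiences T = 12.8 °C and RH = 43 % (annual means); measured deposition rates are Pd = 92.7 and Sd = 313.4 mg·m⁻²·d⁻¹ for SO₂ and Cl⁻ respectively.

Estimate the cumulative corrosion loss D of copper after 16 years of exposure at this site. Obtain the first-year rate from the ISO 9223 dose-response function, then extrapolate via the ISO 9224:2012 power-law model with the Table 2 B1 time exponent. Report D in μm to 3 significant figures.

D(16) = 3.81 μm

copper: temperature factor f = -0.080·(2.8) = -0.2240
  Pd branch = 0.0053·Pd^0.26·e^(0.059·RH+f) = 0.1739 μm/a
  Sd branch = 0.01025·Sd^0.27·e^(0.036·RH+0.049·T) = 0.4259 μm/a
  sum: 0.1739 + 0.4259 → r_corr = 0.5998 μm/a
Long-term exponent b (ISO 9224 Table 2, B1) = 0.667
  D(16) = 0.5998 × 16^0.667 = 0.5998 × 6.355 = 3.812 μm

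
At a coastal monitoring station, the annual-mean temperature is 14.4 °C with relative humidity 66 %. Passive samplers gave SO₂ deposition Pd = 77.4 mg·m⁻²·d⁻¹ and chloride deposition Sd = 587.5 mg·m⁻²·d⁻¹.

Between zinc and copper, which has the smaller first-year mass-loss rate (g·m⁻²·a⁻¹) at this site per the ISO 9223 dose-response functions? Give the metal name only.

copper

zinc: T>10 °C ⇒ hinge -0.071·(14.4−10) = -0.3124
  Pd branch = 0.0129·Pd^0.44·e^(0.046·RH+f) = 1.332 μm/a
  Cl⁻ term: 0.0175·587.5^0.57·exp(0.008·66+0.085·14.4) = 3.822
  r_corr = 1.332 + 3.822 = 5.154 μm/a
  mass loss = 5.154 μm/a × 7.14 g/cm³ = 36.8 g·m⁻²·a⁻¹
copper: T>10 °C ⇒ hinge -0.080·(14.4−10) = -0.3520
  SO₂ term: 0.0053·77.4^0.26·exp(0.059·66-0.3520) = 0.567
  Cl⁻ term: 0.01025·587.5^0.27·exp(0.036·66+0.049·14.4) = 1.249
  r_corr = 0.567 + 1.249 = 1.816 μm/a
  mass loss = 1.816 μm/a × 8.96 g/cm³ = 16.27 g·m⁻²·a⁻¹
Ordering by g·m⁻²·a⁻¹: zinc (36.8) > copper (16.3)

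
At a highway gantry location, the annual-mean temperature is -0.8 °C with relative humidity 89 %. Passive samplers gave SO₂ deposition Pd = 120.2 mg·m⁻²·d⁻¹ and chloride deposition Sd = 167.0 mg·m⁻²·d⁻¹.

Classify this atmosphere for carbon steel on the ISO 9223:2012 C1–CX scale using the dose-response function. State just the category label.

C4

carbon steel: T≤10 °C ⇒ hinge +0.150·(-0.8−10) = -1.6200
  SO₂ term: 1.77·120.2^0.52·exp(0.02·89-1.6200) = 25.06
  Cl⁻ term: 0.102·167.0^0.62·exp(0.033·89+0.04·-0.8) = 44.49
  sum: 25.06 + 44.49 → r_corr = 69.56 μm/a
ISO 9223 Table 2 (carbon steel): 50 < 69.6 ≤ 80 μm/a ⇒ C4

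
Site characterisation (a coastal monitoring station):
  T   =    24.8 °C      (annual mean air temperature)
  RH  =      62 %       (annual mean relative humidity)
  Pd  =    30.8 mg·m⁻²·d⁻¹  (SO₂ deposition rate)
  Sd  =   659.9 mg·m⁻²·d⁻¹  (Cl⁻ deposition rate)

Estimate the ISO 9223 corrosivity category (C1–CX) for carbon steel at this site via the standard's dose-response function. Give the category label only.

carbon steel: temperature factor f = -0.054·(14.8) = -0.7992
  Pd branch = 1.77·Pd^0.52·e^(0.02·RH+f) = 16.35 μm/a
  Cl⁻ term: 0.102·659.9^0.62·exp(0.033·62+0.04·24.8) = 119.1
  r_corr = 16.35 + 119.1 = 135.5 μm/a
Category bounds: 80…200 μm/a bracket r_corr ⇒ C5

C5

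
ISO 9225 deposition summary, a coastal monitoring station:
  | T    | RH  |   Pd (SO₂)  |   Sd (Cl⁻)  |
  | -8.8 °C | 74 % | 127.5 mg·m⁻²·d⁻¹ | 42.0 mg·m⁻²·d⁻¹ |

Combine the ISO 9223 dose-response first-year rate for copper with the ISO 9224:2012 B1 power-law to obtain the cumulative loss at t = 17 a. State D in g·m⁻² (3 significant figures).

copper: f(T) = +0.126·(T−10) [T≤10 °C] = -2.3688
  SO₂ term: 0.0053·127.5^0.26·exp(0.059·74-2.3688) = 0.1377
  Sd branch = 0.01025·Sd^0.27·e^(0.036·RH+0.049·T) = 0.2622 μm/a
  sum: 0.1377 + 0.2622 → r_corr = 0.4 μm/a
ISO 9224: D(t) = r_corr · t^b with b = 0.667 (copper, B1)
  D(17) = 0.4 × 17^0.667 = 0.4 × 6.618 = 2.647 μm
  Mass loss = 2.647 μm × 8.96 g/cm³ = 23.72 g·m⁻²

D(17) = 23.7 g·m⁻²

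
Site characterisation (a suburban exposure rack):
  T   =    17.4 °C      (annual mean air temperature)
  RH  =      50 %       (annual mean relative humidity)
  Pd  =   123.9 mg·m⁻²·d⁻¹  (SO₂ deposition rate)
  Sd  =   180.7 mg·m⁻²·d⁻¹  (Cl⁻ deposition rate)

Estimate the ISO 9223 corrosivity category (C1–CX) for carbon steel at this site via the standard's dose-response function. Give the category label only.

carbon steel: T>10 °C ⇒ hinge -0.054·(17.4−10) = -0.3996
  Pd branch = 1.77·Pd^0.52·e^(0.02·RH+f) = 39.55 μm/a
  Sd branch = 0.102·Sd^0.62·e^(0.033·RH+0.04·T) = 26.72 μm/a
  r_corr = 39.55 + 26.72 = 66.26 μm/a
ISO 9223 Table 2 (carbon steel): 50 < 66.3 ≤ 80 μm/a ⇒ C4

C4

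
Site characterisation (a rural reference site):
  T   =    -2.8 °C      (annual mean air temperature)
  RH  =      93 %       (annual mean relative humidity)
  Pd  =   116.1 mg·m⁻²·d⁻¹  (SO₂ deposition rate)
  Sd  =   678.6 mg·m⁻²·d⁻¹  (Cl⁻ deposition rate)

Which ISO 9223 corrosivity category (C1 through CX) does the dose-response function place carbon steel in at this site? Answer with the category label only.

carbon steel: T≤10 °C ⇒ hinge +0.150·(-2.8−10) = -1.9200
  Pd branch = 1.77·Pd^0.52·e^(0.02·RH+f) = 19.75 μm/a
  Sd branch = 0.102·Sd^0.62·e^(0.033·RH+0.04·T) = 111.8 μm/a
  sum: 19.75 + 111.8 → r_corr = 131.5 μm/a
132 μm/a falls in (80, 200] for carbon steel → category C5

C5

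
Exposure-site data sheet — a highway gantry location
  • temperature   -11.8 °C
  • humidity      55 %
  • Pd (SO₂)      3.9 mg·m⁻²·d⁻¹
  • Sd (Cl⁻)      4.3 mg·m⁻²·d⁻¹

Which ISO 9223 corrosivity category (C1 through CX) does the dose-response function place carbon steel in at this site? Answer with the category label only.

carbon steel: f(T) = +0.150·(T−10) [T≤10 °C] = -3.2700
  Pd branch = 1.77·Pd^0.52·e^(0.02·RH+f) = 0.4101 μm/a
  Cl⁻ term: 0.102·4.3^0.62·exp(0.033·55+0.04·-11.8) = 0.9652
  sum: 0.4101 + 0.9652 → r_corr = 1.375 μm/a
1.38 μm/a falls in (1.3, 25] for carbon steel → category C2

C2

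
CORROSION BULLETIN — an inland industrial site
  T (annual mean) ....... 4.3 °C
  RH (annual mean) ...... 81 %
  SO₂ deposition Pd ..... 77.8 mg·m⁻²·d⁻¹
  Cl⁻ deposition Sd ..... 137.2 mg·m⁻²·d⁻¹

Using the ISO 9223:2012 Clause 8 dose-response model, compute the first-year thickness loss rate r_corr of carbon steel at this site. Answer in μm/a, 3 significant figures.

r_corr = 73.7 μm/a

carbon steel: T≤10 °C ⇒ hinge +0.150·(4.3−10) = -0.8550
  Pd branch = 1.77·Pd^0.52·e^(0.02·RH+f) = 36.6 μm/a
  Sd branch = 0.102·Sd^0.62·e^(0.033·RH+0.04·T) = 37.1 μm/a
  r_corr = 36.6 + 37.1 = 73.7 μm/a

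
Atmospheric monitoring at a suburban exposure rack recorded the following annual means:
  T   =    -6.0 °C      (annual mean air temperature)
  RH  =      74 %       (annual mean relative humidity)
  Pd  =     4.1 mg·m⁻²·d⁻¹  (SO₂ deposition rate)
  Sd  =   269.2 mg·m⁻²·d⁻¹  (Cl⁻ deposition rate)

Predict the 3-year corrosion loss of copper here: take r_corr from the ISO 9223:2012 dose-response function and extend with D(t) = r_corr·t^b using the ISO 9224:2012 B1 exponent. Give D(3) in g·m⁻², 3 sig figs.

copper: f(T) = +0.126·(T−10) [T≤10 °C] = -2.0160
  SO₂ term: 0.0053·4.1^0.26·exp(0.059·74-2.0160) = 0.0802
  Sd branch = 0.01025·Sd^0.27·e^(0.036·RH+0.049·T) = 0.4967 μm/a
  sum: 0.0802 + 0.4967 → r_corr = 0.5769 μm/a
Long-term exponent b (ISO 9224 Table 2, B1) = 0.667
  D(3) = 0.5769 × 3^0.667 = 0.5769 × 2.081 = 1.201 μm
  Mass loss = 1.201 μm × 8.96 g/cm³ = 10.76 g·m⁻²

D(3) = 10.8 g·m⁻²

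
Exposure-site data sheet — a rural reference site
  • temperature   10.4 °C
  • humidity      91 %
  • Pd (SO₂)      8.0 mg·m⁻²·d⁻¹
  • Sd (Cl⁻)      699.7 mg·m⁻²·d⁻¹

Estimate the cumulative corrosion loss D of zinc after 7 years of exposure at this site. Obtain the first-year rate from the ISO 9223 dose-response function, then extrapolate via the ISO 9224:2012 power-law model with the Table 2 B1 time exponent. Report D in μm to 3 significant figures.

D(7) = 27.9 μm

zinc: f(T) = -0.071·(T−10) [T>10 °C] = -0.0284
  Pd branch = 0.0129·Pd^0.44·e^(0.046·RH+f) = 2.059 μm/a
  Cl⁻ term: 0.0175·699.7^0.57·exp(0.008·91+0.085·10.4) = 3.67
  r_corr = 2.059 + 3.67 = 5.729 μm/a
Power-law: D(7) = r_corr · 7^0.813
  D(7) = 5.729 × 7^0.813 = 5.729 × 4.865 = 27.87 μm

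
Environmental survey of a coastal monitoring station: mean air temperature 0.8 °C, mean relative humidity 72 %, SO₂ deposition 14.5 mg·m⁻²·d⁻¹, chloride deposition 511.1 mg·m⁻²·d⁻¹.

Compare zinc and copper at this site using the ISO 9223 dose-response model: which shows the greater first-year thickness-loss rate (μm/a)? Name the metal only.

zinc

zinc: T≤10 °C ⇒ hinge +0.038·(0.8−10) = -0.3496
  SO₂ term: 0.0129·14.5^0.44·exp(0.046·72-0.3496) = 0.8094
  Cl⁻ term: 0.0175·511.1^0.57·exp(0.008·72+0.085·0.8) = 1.166
  r_corr = 0.8094 + 1.166 = 1.975 μm/a
copper: f(T) = +0.126·(T−10) [T≤10 °C] = -1.1592
  Pd branch = 0.0053·Pd^0.26·e^(0.059·RH+f) = 0.2332 μm/a
  Sd branch = 0.01025·Sd^0.27·e^(0.036·RH+0.049·T) = 0.7669 μm/a
  r_corr = 0.2332 + 0.7669 = 1 μm/a
Ordering by μm/a: zinc (1.98) > copper (1)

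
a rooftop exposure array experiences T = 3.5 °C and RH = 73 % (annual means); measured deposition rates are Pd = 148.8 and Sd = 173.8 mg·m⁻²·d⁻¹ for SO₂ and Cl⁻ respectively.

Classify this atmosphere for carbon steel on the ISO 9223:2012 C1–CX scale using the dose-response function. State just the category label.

carbon steel: temperature factor f = +0.150·(-6.5) = -0.9750
  SO₂ term: 1.77·148.8^0.52·exp(0.02·73-0.9750) = 38.76
  Cl⁻ term: 0.102·173.8^0.62·exp(0.033·73+0.04·3.5) = 31.95
  sum: 38.76 + 31.95 → r_corr = 70.71 μm/a
70.7 μm/a falls in (50, 80] for carbon steel → category C4

C4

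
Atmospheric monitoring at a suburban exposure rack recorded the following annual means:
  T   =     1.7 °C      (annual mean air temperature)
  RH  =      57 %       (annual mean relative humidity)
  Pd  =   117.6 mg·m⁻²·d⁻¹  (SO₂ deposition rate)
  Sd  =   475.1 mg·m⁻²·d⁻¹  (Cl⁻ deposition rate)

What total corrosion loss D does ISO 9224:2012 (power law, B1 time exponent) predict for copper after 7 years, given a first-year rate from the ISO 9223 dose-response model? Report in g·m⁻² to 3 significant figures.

copper: f(T) = +0.126·(T−10) [T≤10 °C] = -1.0458
  Pd branch = 0.0053·Pd^0.26·e^(0.059·RH+f) = 0.1858 μm/a
  Cl⁻ term: 0.01025·475.1^0.27·exp(0.036·57+0.049·1.7) = 0.4579
  r_corr = 0.1858 + 0.4579 = 0.6437 μm/a
ISO 9224: D(t) = r_corr · t^b with b = 0.667 (copper, B1)
  D(7) = 0.6437 × 7^0.667 = 0.6437 × 3.662 = 2.357 μm
  Mass loss = 2.357 μm × 8.96 g/cm³ = 21.12 g·m⁻²

D(7) = 21.1 g·m⁻²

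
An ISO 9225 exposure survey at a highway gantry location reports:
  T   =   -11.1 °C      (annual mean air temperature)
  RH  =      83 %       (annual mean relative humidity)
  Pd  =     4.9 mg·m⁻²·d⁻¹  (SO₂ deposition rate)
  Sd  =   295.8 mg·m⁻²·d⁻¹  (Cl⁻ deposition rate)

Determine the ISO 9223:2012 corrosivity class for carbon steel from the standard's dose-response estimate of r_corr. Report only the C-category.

carbon steel: T≤10 °C ⇒ hinge +0.150·(-11.1−10) = -3.1650
  Pd branch = 1.77·Pd^0.52·e^(0.02·RH+f) = 0.898 μm/a
  Cl⁻ term: 0.102·295.8^0.62·exp(0.033·83+0.04·-11.1) = 34.46
  sum: 0.898 + 34.46 → r_corr = 35.36 μm/a
35.4 μm/a falls in (25, 50] for carbon steel → category C3

C3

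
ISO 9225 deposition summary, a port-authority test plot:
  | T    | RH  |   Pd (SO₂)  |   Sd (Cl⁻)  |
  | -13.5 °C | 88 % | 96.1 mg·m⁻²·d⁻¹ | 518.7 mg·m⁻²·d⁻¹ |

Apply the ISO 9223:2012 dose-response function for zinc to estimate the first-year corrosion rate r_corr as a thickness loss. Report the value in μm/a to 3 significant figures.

r_corr = 2.65 μm/a

zinc: T≤10 °C ⇒ hinge +0.038·(-13.5−10) = -0.8930
  Pd branch = 0.0129·Pd^0.44·e^(0.046·RH+f) = 2.255 μm/a
  Sd branch = 0.0175·Sd^0.57·e^(0.008·RH+0.085·T) = 0.3962 μm/a
  r_corr = 2.255 + 0.3962 = 2.651 μm/a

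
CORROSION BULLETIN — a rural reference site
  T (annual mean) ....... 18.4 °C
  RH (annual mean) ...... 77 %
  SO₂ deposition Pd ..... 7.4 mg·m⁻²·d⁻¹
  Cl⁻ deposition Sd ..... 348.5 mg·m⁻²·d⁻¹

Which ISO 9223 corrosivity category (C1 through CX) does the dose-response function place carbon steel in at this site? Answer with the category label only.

carbon steel: f(T) = -0.054·(T−10) [T>10 °C] = -0.4536
  sulphur-dioxide contribution → 14.85 μm/a
  chloride contribution → 101.8 μm/a
  total first-year rate 116.7 μm/a
Category bounds: 80…200 μm/a bracket r_corr ⇒ C5

C5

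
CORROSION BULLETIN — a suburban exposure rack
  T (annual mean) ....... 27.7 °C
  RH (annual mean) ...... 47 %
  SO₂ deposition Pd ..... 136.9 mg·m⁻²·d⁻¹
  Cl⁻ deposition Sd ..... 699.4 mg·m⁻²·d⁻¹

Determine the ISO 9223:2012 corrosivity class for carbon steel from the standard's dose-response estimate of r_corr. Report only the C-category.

carbon steel: temperature factor f = -0.054·(17.7) = -0.9558
  Pd branch = 1.77·Pd^0.52·e^(0.02·RH+f) = 22.49 μm/a
  Sd branch = 0.102·Sd^0.62·e^(0.033·RH+0.04·T) = 84.55 μm/a
  r_corr = 22.49 + 84.55 = 107 μm/a
ISO 9223 Table 2 (carbon steel): 80 < 107 ≤ 200 μm/a ⇒ C5

C5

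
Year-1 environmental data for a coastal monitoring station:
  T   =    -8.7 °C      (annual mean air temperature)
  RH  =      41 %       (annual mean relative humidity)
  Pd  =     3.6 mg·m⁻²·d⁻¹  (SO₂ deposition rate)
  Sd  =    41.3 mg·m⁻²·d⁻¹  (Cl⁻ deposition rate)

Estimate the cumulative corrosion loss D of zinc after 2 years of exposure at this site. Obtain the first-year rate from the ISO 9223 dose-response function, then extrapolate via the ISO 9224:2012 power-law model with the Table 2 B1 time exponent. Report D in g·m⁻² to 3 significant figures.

zinc: temperature factor f = +0.038·(-18.7) = -0.7106
  SO₂ term: 0.0129·3.6^0.44·exp(0.046·41-0.7106) = 0.07342
  Cl⁻ term: 0.0175·41.3^0.57·exp(0.008·41+0.085·-8.7) = 0.0967
  r_corr = 0.07342 + 0.0967 = 0.1701 μm/a
Long-term exponent b (ISO 9224 Table 2, B1) = 0.813
  D(2) = 0.1701 × 2^0.813 = 0.1701 × 1.757 = 0.2989 μm
  Mass loss = 0.2989 μm × 7.14 g/cm³ = 2.134 g·m⁻²

D(2) = 2.13 g·m⁻²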